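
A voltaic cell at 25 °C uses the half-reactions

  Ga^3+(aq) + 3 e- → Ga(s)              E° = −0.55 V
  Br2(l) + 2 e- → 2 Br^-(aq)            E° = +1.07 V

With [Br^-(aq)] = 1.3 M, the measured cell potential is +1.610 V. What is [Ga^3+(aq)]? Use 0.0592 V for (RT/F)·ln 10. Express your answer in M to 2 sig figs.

With Br₂/Br⁻ at the cathode and Ga³⁺/Ga at the anode, E°cell = +1.07 − (−0.55) = +1.62 V (n = 6).
Since E = E° − (0.0592/n)·log Q, log Q = n(E° − E)/0.0592 = 1.014.
For 3 Br2(l) + 2 Ga(s) → 6 Br^-(aq) + 2 Ga^3+(aq), the reaction quotient is Q = [Br^-(aq)]^6·[Ga^3+(aq)]^2.
Solving for the unknown gives log [Ga^3+(aq)] = 0.165, so [Ga^3+(aq)] ≈ 1.5 M.

1.5 M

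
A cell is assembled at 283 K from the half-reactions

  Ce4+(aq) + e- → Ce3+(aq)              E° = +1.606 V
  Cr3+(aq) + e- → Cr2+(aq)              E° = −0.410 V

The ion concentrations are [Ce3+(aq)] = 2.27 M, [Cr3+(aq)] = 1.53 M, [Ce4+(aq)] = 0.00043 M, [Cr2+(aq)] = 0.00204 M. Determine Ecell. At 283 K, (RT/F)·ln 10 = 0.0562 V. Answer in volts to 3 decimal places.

+1.645 V

The Ce⁴⁺/Ce³⁺ couple has the more positive E°, so it is the cathode; Cr³⁺/Cr²⁺ is the anode.
E°cell = +1.606 − (−0.410) = +2.016 V, with n = 1 electron transferred.
For the overall reaction Ce4+(aq) + Cr2+(aq) → Ce3+(aq) + Cr3+(aq), Q = ([Ce3+(aq)]·[Cr3+(aq)]) / ([Ce4+(aq)]·[Cr2+(aq)]) = 3.96×10^6, giving log Q = 6.598.
Applying E = E° − (RT ln10/nF)·log Q gives +2.016 − (0.0562/1)(6.598) = +1.645 V.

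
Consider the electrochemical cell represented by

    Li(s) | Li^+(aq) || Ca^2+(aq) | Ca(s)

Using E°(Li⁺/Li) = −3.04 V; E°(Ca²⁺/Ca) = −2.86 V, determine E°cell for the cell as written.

By convention the left-hand electrode in cell notation is the anode (oxidation) and the right-hand electrode is the cathode (reduction).
E°cell = E°(right) − E°(left) = −2.86 − (−3.04) = +0.18 V.

+0.18 V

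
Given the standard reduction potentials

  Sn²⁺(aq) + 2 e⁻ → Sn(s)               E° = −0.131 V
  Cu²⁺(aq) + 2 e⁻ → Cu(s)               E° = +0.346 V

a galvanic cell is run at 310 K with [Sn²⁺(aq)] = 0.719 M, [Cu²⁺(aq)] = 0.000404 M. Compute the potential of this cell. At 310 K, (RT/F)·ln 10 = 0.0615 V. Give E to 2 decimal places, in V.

+0.38 V

Since E°(Cu²⁺/Cu) > E°(Sn²⁺/Sn), Cu²⁺/Cu serves as the cathode.
E°cell = E°cat − E°an = +0.346 − (−0.131) = +0.477 V; n = 2.
For the overall reaction Cu²⁺(aq) + Sn(s) → Cu(s) + Sn²⁺(aq), Q = [Sn²⁺(aq)] / [Cu²⁺(aq)] = 1.78×10^3, giving log Q = 3.250.
Applying E = E° − (RT ln10/nF)·log Q gives +0.477 − (0.0615/2)(3.250) = +0.38 V.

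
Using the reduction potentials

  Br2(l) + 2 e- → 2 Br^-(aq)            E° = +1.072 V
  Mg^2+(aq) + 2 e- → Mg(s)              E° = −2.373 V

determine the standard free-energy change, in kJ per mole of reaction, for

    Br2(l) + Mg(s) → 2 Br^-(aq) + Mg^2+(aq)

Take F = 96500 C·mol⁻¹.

In the reaction as written Br2(l) is reduced, so the Br₂/Br⁻ couple is the cathode and Mg²⁺/Mg is the anode.
E°cell = +1.072 − (−2.373) = +3.445 V; balancing electrons gives n = 2.
ΔG° = −nFE°cell = −(2)(96500)(+3.445) J/mol = −665 kJ/mol.

−665 kJ/mol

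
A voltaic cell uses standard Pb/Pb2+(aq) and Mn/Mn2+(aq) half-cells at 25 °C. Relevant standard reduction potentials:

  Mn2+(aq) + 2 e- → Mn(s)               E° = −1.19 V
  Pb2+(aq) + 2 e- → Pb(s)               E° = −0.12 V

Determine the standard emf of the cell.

+1.07 V

Of the two couples in this cell, the one with the more positive reduction potential is reduced at the cathode: here that is Pb²⁺/Pb (−0.12 V); Mn²⁺/Mn (−1.19 V) is the anode.
E°cell = E°(cathode) − E°(anode) = −0.12 − (−1.19) = +1.07 V.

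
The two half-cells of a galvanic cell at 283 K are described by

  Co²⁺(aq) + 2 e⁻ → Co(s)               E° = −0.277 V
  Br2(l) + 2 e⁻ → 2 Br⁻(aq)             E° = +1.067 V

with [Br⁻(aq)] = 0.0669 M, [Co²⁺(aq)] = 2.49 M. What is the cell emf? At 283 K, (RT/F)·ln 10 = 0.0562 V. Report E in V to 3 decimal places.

+1.399 V

Br₂/Br⁻ is reduced (cathode, E° = +1.067 V) and Co²⁺/Co is oxidized (anode).
E°cell = +1.067 − (−0.277) = +1.344 V, with n = 2 electrons transferred.
Balancing gives Br2(l) + Co(s) → 2 Br⁻(aq) + Co²⁺(aq); hence Q = [Br⁻(aq)]^2·[Co²⁺(aq)] = 0.0111 (log Q = −1.953).
By the Nernst equation, E = +1.344 − (0.0562/2)·(−1.953) = +1.399 V.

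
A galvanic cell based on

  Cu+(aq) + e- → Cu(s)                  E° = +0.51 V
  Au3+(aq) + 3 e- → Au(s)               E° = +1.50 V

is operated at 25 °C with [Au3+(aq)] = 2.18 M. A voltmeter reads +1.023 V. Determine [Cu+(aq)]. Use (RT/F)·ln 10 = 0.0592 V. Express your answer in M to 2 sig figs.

The Au³⁺/Au couple has the larger reduction potential, so it is the cathode: E°cell = +1.50 − (+0.51) = +0.99 V and n = 3.
Since E = E° − (0.0592/n)·log Q, log Q = n(E° − E)/0.0592 = −1.672.
Balancing electrons gives Au3+(aq) + 3 Cu(s) → Au(s) + 3 Cu+(aq); thus Q = [Cu+(aq)]^3 / [Au3+(aq)].
Substituting the known concentrations and solving, log [Cu+(aq)] = −0.445 and [Cu+(aq)] = 0.36 M.

0.36 M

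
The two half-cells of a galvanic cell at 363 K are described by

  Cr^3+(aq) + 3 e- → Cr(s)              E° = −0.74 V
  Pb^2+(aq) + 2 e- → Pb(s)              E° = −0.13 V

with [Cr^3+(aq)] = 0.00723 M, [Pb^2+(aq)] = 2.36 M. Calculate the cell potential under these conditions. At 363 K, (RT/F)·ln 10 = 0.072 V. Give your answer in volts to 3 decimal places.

+0.675 V

Since E°(Pb²⁺/Pb) > E°(Cr³⁺/Cr), Pb²⁺/Pb serves as the cathode.
E°cell = E°cat − E°an = −0.13 − (−0.74) = +0.61 V; n = 6.
Balancing gives 3 Pb^2+(aq) + 2 Cr(s) → 3 Pb(s) + 2 Cr^3+(aq); hence Q = [Cr^3+(aq)]^2 / [Pb^2+(aq)]^3 = 3.98×10^−6 (log Q = −5.400).
Applying E = E° − (RT ln10/nF)·log Q gives +0.61 − (0.072/6)(−5.400) = +0.675 V.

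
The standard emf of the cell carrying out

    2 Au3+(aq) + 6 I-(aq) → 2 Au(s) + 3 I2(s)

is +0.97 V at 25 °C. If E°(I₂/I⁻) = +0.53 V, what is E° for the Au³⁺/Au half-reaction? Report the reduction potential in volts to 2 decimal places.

+1.50 V

In the reaction as written the Au³⁺/Au couple is reduced (cathode) and I₂/I⁻ is oxidized (anode), so E°cell = E°(Au³⁺/Au) − E°(I₂/I⁻).
E°(Au³⁺/Au) = E°cell + E°(anode) = +0.97 + (+0.53) = +1.50 V.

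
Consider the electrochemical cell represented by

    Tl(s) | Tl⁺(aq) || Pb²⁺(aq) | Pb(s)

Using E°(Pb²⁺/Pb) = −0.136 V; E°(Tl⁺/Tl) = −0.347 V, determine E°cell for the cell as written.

By convention the left-hand electrode in cell notation is the anode (oxidation) and the right-hand electrode is the cathode (reduction).
E°cell = E°(right) − E°(left) = −0.136 − (−0.347) = +0.211 V.

+0.211 V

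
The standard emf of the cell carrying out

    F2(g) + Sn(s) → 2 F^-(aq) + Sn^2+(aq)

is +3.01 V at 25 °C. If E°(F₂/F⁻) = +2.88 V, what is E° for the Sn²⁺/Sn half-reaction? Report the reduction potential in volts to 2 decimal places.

In the reaction as written the F₂/F⁻ couple is reduced (cathode) and Sn²⁺/Sn is oxidized (anode), so E°cell = E°(F₂/F⁻) − E°(Sn²⁺/Sn).
E°(Sn²⁺/Sn) = E°(cathode) − E°cell = +2.88 − (+3.01) = −0.13 V.

−0.13 V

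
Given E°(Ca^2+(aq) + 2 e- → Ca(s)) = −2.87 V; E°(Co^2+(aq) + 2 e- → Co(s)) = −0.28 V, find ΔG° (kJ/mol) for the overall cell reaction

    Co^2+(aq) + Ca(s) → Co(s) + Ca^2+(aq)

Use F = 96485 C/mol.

In the reaction as written Co^2+(aq) is reduced, so the Co²⁺/Co couple is the cathode and Ca²⁺/Ca is the anode.
E°cell = −0.28 − (−2.87) = +2.59 V; balancing electrons gives n = 2.
ΔG° = −nFE°cell = −(2)(96485)(+2.59) J/mol = −500 kJ/mol.

−500 kJ/mol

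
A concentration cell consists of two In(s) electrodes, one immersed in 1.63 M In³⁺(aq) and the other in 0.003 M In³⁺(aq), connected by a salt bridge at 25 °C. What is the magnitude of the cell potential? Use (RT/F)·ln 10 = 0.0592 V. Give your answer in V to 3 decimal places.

For a concentration cell E°cell = 0, since both electrodes use the same couple.
The compartment with the higher In³⁺(aq) concentration (1.63 M) acts as the cathode; ions are reduced there and produced at the dilute (0.003 M) anode.
With n = 3, Ecell = −(0.0592/3)·log([dilute]/[conc]) = −(0.0592/3)·log(0.003/1.63) = +0.054 V.

0.054 V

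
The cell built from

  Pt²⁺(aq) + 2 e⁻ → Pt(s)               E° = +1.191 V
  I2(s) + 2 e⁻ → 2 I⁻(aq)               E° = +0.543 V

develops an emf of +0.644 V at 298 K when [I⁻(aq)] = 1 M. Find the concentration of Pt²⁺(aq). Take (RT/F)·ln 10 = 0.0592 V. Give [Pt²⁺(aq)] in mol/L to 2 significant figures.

0.73 M

The Pt²⁺/Pt couple has the larger reduction potential, so it is the cathode: E°cell = +1.191 − (+0.543) = +0.648 V and n = 2.
Since E = E° − (0.0592/n)·log Q, log Q = n(E° − E)/0.0592 = 0.135.
The balanced reaction is Pt²⁺(aq) + 2 I⁻(aq) → Pt(s) + I2(s), so Q = 1 / ([Pt²⁺(aq)]·[I⁻(aq)]^2).
Isolating [Pt²⁺(aq)] in Q = 10^{0.135} yields log [Pt²⁺(aq)] = −0.135, i.e. 0.73 M.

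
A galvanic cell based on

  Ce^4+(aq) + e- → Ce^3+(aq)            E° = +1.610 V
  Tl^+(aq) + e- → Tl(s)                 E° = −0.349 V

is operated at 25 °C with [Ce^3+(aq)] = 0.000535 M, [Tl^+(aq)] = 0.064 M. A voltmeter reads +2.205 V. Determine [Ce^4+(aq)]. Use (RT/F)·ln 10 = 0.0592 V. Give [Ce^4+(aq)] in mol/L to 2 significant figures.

0.49 M

With Ce⁴⁺/Ce³⁺ at the cathode and Tl⁺/Tl at the anode, E°cell = +1.610 − (−0.349) = +1.959 V (n = 1).
Since E = E° − (0.0592/n)·log Q, log Q = n(E° − E)/0.0592 = −4.155.
For Ce^4+(aq) + Tl(s) → Ce^3+(aq) + Tl^+(aq), the reaction quotient is Q = ([Ce^3+(aq)]·[Tl^+(aq)]) / [Ce^4+(aq)].
Isolating [Ce^4+(aq)] in Q = 10^{−4.155} yields log [Ce^4+(aq)] = −0.310, i.e. 0.49 M.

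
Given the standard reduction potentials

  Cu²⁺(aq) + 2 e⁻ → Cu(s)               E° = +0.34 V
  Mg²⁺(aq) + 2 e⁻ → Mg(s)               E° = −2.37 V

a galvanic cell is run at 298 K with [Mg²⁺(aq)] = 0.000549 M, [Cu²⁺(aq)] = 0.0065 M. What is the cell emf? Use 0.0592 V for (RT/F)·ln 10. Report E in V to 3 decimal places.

+2.742 V

The Cu²⁺/Cu couple has the more positive E°, so it is the cathode; Mg²⁺/Mg is the anode.
The standard potential is +0.34 − (−2.37) = +2.71 V and the balanced reaction transfers n = 2 electrons.
For the overall reaction Cu²⁺(aq) + Mg(s) → Cu(s) + Mg²⁺(aq), Q = [Mg²⁺(aq)] / [Cu²⁺(aq)] = 0.0845, giving log Q = −1.073.
E = E° − (0.0592/n)·log Q = +2.71 − (0.0592/2)(−1.073) = +2.742 V.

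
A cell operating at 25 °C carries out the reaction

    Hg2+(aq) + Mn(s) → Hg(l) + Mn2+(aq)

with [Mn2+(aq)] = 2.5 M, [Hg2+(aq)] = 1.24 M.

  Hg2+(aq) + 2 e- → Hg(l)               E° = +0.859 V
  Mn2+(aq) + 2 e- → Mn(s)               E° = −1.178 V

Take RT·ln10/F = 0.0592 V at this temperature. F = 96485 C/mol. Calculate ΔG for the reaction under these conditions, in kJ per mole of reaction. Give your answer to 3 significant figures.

The standard cell potential is +0.859 − (−1.178) = +2.037 V, with n = 2 electrons in the balanced equation.
Q = [Mn2+(aq)] / [Hg2+(aq)] = 2.02, so log Q = 0.305 and E = +2.037 − (0.0592/2)(0.305) = +2.0280 V.
ΔG = −nFE = −(2)(96485)(+2.0280) J/mol = −391 kJ/mol.

−391 kJ/mol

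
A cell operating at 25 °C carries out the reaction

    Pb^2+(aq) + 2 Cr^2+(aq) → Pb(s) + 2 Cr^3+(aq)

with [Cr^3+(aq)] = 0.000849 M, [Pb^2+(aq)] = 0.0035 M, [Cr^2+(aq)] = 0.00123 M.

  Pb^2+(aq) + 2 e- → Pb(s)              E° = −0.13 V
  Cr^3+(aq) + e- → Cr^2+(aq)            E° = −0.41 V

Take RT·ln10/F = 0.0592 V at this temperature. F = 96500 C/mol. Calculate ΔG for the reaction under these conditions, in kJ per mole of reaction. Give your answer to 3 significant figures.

E°cell = −0.13 − (−0.41) = +0.28 V; the balanced reaction transfers n = 2 electrons.
Here Q = [Cr^3+(aq)]^2 / ([Pb^2+(aq)]·[Cr^2+(aq)]^2) = 136 (log Q = 2.134), giving E = +0.28 − (0.0592/2)·(2.134) = +0.2168 V.
Finally ΔG = −nFE = −(2)(96500 C/mol)(+0.2168 V) = −41.8 kJ/mol.

−41.8 kJ/mol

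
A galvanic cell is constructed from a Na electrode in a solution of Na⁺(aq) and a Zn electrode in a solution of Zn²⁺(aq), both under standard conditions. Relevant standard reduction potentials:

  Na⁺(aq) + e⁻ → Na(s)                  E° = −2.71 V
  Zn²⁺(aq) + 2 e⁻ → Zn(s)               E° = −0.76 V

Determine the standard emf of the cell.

+1.95 V

The Zn²⁺/Zn couple has the higher E°, so Zn ion is reduced (cathode) and Na is oxidized (anode).
E°cell = E°(cathode) − E°(anode) = −0.76 − (−2.71) = +1.95 V.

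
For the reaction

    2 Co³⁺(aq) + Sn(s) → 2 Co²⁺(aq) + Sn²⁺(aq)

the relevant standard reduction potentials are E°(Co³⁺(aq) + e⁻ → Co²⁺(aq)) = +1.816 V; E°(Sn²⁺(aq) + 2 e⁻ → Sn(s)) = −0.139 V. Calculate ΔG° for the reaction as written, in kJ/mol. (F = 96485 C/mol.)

−377 kJ/mol

In the reaction as written Co³⁺(aq) is reduced, so the Co³⁺/Co²⁺ couple is the cathode and Sn²⁺/Sn is the anode.
E°cell = +1.816 − (−0.139) = +1.955 V; balancing electrons gives n = 2.
ΔG° = −nFE°cell = −(2)(96485)(+1.955) J/mol = −377 kJ/mol.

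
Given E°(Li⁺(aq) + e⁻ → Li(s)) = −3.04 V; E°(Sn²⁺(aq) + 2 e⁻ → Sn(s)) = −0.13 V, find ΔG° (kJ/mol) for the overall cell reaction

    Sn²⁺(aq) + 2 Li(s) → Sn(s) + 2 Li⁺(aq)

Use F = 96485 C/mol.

In the reaction as written Sn²⁺(aq) is reduced, so the Sn²⁺/Sn couple is the cathode and Li⁺/Li is the anode.
E°cell = −0.13 − (−3.04) = +2.91 V; balancing electrons gives n = 2.
ΔG° = −nFE°cell = −(2)(96485)(+2.91) J/mol = −562 kJ/mol.

−562 kJ/mol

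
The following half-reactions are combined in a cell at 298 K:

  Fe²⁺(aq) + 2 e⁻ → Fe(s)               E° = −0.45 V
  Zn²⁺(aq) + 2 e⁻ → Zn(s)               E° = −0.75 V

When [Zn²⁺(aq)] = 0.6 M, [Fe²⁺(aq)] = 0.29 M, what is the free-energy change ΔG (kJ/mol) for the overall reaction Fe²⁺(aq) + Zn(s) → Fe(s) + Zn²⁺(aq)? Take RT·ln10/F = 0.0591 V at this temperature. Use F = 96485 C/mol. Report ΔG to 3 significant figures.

−56.1 kJ/mol

With Fe²⁺/Fe reduced at the cathode, E°cell = −0.45 − (−0.75) = +0.30 V and n = 2.
The reaction quotient is [Zn²⁺(aq)] / [Fe²⁺(aq)] = 2.07; by Nernst, E = +0.30 − (0.0591/2)(0.316) = +0.2907 V.
ΔG = −nFE = −(2)(96485)(+0.2907) J/mol = −56.1 kJ/mol.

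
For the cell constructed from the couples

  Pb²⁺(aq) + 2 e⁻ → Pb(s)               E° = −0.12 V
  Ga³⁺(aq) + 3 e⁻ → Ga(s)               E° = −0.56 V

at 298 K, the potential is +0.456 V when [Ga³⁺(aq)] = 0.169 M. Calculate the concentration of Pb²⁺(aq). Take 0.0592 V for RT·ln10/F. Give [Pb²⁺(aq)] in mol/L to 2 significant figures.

With Pb²⁺/Pb at the cathode and Ga³⁺/Ga at the anode, E°cell = −0.12 − (−0.56) = +0.44 V (n = 6).
Rearranging E = E° − (0.0592/n)·log Q gives log Q = 6(+0.44 − (+0.456))/0.0592 = −1.622.
For 3 Pb²⁺(aq) + 2 Ga(s) → 3 Pb(s) + 2 Ga³⁺(aq), the reaction quotient is Q = [Ga³⁺(aq)]^2 / [Pb²⁺(aq)]^3.
Substituting the known concentrations and solving, log [Pb²⁺(aq)] = 0.026 and [Pb²⁺(aq)] = 1.1 M.

1.1 M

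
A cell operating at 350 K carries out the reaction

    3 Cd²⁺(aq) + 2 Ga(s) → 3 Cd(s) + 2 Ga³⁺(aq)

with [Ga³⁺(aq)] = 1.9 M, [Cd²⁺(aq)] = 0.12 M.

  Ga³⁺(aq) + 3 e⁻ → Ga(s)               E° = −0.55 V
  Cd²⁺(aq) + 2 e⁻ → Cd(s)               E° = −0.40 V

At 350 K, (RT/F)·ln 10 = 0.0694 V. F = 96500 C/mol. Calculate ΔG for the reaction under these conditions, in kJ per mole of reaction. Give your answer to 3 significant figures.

−64.6 kJ/mol

The standard cell potential is −0.40 − (−0.55) = +0.15 V, with n = 6 electrons in the balanced equation.
Here Q = [Ga³⁺(aq)]^2 / [Cd²⁺(aq)]^3 = 2.09×10^3 (log Q = 3.320), giving E = +0.15 − (0.0694/6)·(3.320) = +0.1116 V.
Finally ΔG = −nFE = −(6)(96500 C/mol)(+0.1116 V) = −64.6 kJ/mol.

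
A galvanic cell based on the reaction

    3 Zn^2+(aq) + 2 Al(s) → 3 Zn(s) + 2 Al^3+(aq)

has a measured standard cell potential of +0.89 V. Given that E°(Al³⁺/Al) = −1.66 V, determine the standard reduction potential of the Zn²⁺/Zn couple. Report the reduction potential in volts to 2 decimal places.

In the reaction as written the Zn²⁺/Zn couple is reduced (cathode) and Al³⁺/Al is oxidized (anode), so E°cell = E°(Zn²⁺/Zn) − E°(Al³⁺/Al).
E°(Zn²⁺/Zn) = E°cell + E°(anode) = +0.89 + (−1.66) = −0.77 V.

−0.77 V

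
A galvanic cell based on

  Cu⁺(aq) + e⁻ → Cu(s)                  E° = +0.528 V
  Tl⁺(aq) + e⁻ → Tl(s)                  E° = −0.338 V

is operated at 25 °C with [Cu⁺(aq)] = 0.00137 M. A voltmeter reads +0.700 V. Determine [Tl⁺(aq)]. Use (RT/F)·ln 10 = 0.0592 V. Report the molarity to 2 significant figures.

0.87 M

With Cu⁺/Cu at the cathode and Tl⁺/Tl at the anode, E°cell = +0.528 − (−0.338) = +0.866 V (n = 1).
Since E = E° − (0.0592/n)·log Q, log Q = n(E° − E)/0.0592 = 2.804.
For Cu⁺(aq) + Tl(s) → Cu(s) + Tl⁺(aq), the reaction quotient is Q = [Tl⁺(aq)] / [Cu⁺(aq)].
Substituting the known concentrations and solving, log [Tl⁺(aq)] = −0.059 and [Tl⁺(aq)] = 0.87 M.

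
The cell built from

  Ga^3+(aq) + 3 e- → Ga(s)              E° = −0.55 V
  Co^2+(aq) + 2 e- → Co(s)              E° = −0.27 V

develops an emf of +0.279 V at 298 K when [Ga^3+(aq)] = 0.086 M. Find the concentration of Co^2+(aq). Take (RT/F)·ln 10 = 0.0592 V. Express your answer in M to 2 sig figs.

Co²⁺/Co is the cathode (higher E°); E°cell = −0.27 − (−0.55) = +0.28 V with n = 6.
From the Nernst equation, log Q = n(E° − E)/0.0592 = 6·(+0.28 − (+0.279))/0.0592 = 0.101.
The balanced reaction is 3 Co^2+(aq) + 2 Ga(s) → 3 Co(s) + 2 Ga^3+(aq), so Q = [Ga^3+(aq)]^2 / [Co^2+(aq)]^3.
Isolating [Co^2+(aq)] in Q = 10^{0.101} yields log [Co^2+(aq)] = −0.744, i.e. 0.18 M.

0.18 M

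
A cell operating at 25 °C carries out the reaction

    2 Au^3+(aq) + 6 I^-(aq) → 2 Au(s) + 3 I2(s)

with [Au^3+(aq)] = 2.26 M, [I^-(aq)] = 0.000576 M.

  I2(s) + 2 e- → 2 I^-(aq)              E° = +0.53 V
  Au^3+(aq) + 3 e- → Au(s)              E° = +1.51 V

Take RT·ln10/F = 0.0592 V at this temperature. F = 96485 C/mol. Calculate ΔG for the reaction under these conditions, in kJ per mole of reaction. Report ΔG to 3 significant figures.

With Au³⁺/Au reduced at the cathode, E°cell = +1.51 − (+0.53) = +0.98 V and n = 6.
The reaction quotient is 1 / ([Au^3+(aq)]^2·[I^-(aq)]^6) = 5.36×10^18; by Nernst, E = +0.98 − (0.0592/6)(18.729) = +0.7952 V.
Finally ΔG = −nFE = −(6)(96485 C/mol)(+0.7952 V) = −460 kJ/mol.

−460 kJ/mol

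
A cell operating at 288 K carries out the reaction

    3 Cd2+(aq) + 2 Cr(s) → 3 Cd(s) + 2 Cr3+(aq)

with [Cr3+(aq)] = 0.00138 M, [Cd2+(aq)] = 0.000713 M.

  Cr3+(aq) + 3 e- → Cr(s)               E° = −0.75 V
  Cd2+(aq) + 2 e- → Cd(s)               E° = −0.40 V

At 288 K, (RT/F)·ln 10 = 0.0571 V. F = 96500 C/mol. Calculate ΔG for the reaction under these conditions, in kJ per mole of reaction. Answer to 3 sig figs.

E°cell = −0.40 − (−0.75) = +0.35 V; the balanced reaction transfers n = 6 electrons.
Here Q = [Cr3+(aq)]^2 / [Cd2+(aq)]^3 = 5.25×10^3 (log Q = 3.720), giving E = +0.35 − (0.0571/6)·(3.720) = +0.3146 V.
Finally ΔG = −nFE = −(6)(96500 C/mol)(+0.3146 V) = −182 kJ/mol.

−182 kJ/mol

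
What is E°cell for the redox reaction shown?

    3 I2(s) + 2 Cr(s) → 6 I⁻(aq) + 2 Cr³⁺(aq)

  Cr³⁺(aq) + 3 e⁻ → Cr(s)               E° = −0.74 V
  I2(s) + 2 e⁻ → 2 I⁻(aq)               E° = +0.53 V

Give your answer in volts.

+1.27 V

I2(s) gains electrons, so the I₂/I⁻ couple is the cathode; the Cr³⁺/Cr couple is the anode.
E°cell = E°(cathode) − E°(anode) = +0.53 − (−0.74) = +1.27 V.
The positive value indicates the reaction is spontaneous as written.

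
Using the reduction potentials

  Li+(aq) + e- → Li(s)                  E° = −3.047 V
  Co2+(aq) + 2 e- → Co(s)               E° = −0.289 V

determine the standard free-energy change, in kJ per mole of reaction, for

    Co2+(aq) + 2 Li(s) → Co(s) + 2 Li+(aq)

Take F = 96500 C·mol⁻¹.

In the reaction as written Co2+(aq) is reduced, so the Co²⁺/Co couple is the cathode and Li⁺/Li is the anode.
E°cell = −0.289 − (−3.047) = +2.758 V; balancing electrons gives n = 2.
ΔG° = −nFE°cell = −(2)(96500)(+2.758) J/mol = −532 kJ/mol.

−532 kJ/mol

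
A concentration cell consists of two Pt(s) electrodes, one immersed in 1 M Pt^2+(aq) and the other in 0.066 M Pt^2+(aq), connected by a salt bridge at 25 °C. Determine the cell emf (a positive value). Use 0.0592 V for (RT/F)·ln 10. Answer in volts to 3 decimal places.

0.035 V

For a concentration cell E°cell = 0, since both electrodes use the same couple.
The compartment with the higher Pt^2+(aq) concentration (1 M) acts as the cathode; ions are reduced there and produced at the dilute (0.066 M) anode.
With n = 2, Ecell = −(0.0592/2)·log([dilute]/[conc]) = −(0.0592/2)·log(0.066/1) = +0.035 V.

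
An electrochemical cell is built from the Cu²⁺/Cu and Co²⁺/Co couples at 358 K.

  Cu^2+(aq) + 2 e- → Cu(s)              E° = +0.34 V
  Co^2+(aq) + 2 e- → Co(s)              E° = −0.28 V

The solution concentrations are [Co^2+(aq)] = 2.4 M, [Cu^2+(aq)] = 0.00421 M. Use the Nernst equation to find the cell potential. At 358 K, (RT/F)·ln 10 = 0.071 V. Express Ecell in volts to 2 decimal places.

+0.52 V

Since E°(Cu²⁺/Cu) > E°(Co²⁺/Co), Cu²⁺/Cu serves as the cathode.
E°cell = E°cat − E°an = +0.34 − (−0.28) = +0.62 V; n = 2.
For the overall reaction Cu^2+(aq) + Co(s) → Cu(s) + Co^2+(aq), Q = [Co^2+(aq)] / [Cu^2+(aq)] = 570, giving log Q = 2.756.
Applying E = E° − (RT ln10/nF)·log Q gives +0.62 − (0.071/2)(2.756) = +0.52 V.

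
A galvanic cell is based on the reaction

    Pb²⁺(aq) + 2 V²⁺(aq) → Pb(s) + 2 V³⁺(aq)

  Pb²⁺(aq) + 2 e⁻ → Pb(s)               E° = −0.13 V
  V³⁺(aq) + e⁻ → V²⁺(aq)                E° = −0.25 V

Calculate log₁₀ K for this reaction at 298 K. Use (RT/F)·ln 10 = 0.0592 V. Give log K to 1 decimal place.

log K = 4.1

The Pb²⁺/Pb couple is reduced (cathode); E°cell = −0.13 − (−0.25) = +0.12 V with n = 2.
At equilibrium E = 0, so log K = nE°cell / 0.0592 = (2)(+0.12) / 0.0592 = 4.1.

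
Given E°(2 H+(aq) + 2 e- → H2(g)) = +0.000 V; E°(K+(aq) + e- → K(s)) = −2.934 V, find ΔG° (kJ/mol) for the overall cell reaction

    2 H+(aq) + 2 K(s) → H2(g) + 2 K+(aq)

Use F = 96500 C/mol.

In the reaction as written H+(aq) is reduced, so the 2H⁺/H₂ couple is the cathode and K⁺/K is the anode.
E°cell = +0.000 − (−2.934) = +2.934 V; balancing electrons gives n = 2.
ΔG° = −nFE°cell = −(2)(96500)(+2.934) J/mol = −566 kJ/mol.

−566 kJ/mol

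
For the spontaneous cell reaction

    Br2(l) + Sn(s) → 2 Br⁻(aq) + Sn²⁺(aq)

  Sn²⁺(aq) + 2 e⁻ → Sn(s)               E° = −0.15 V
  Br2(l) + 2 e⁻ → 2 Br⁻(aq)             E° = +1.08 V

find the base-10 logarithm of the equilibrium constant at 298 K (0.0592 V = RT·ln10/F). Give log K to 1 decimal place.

log K = 41.6

The Br₂/Br⁻ couple is reduced (cathode); E°cell = +1.08 − (−0.15) = +1.23 V with n = 2.
At equilibrium E = 0, so log K = nE°cell / 0.0592 = (2)(+1.23) / 0.0592 = 41.6.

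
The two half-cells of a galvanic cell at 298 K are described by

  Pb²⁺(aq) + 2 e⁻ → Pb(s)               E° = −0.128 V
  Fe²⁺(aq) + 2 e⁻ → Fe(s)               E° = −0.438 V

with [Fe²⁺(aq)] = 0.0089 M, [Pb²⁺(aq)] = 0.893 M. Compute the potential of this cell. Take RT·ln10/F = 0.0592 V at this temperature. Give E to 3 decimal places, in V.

The Pb²⁺/Pb couple has the more positive E°, so it is the cathode; Fe²⁺/Fe is the anode.
E°cell = E°cat − E°an = −0.128 − (−0.438) = +0.310 V; n = 2.
The balanced reaction is Pb²⁺(aq) + Fe(s) → Pb(s) + Fe²⁺(aq), so Q = [Fe²⁺(aq)] / [Pb²⁺(aq)] = 0.00997 and log Q = −2.001.
E = E° − (0.0592/n)·log Q = +0.310 − (0.0592/2)(−2.001) = +0.369 V.

+0.369 V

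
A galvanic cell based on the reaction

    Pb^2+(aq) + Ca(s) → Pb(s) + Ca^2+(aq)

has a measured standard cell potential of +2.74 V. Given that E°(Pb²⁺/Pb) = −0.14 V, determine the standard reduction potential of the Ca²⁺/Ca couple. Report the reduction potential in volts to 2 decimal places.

In the reaction as written the Pb²⁺/Pb couple is reduced (cathode) and Ca²⁺/Ca is oxidized (anode), so E°cell = E°(Pb²⁺/Pb) − E°(Ca²⁺/Ca).
E°(Ca²⁺/Ca) = E°(cathode) − E°cell = −0.14 − (+2.74) = −2.88 V.

−2.88 V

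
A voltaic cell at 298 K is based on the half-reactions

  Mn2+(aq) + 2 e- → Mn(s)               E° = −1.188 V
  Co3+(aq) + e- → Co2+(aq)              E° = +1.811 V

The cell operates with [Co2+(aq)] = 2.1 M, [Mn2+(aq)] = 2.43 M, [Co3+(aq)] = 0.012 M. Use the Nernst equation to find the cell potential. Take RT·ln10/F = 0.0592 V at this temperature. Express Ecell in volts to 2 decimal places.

The Co³⁺/Co²⁺ couple has the more positive E°, so it is the cathode; Mn²⁺/Mn is the anode.
E°cell = +1.811 − (−1.188) = +2.999 V, with n = 2 electrons transferred.
For the overall reaction 2 Co3+(aq) + Mn(s) → 2 Co2+(aq) + Mn2+(aq), Q = ([Co2+(aq)]^2·[Mn2+(aq)]) / [Co3+(aq)]^2 = 7.44×10^4, giving log Q = 4.872.
E = E° − (0.0592/n)·log Q = +2.999 − (0.0592/2)(4.872) = +2.85 V.

+2.85 V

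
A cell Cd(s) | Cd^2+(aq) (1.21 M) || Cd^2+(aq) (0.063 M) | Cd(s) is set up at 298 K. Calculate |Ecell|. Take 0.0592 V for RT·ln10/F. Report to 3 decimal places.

0.038 V

For a concentration cell E°cell = 0, since both electrodes use the same couple.
The compartment with the higher Cd^2+(aq) concentration (1.21 M) acts as the cathode; ions are reduced there and produced at the dilute (0.063 M) anode.
With n = 2, Ecell = −(0.0592/2)·log([dilute]/[conc]) = −(0.0592/2)·log(0.063/1.21) = +0.038 V.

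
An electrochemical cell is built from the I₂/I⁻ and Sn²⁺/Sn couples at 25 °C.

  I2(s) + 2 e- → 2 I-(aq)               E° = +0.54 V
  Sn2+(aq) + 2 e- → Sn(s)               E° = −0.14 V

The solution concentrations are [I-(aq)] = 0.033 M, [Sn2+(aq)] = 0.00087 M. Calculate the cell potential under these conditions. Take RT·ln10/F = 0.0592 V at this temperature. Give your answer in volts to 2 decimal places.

The I₂/I⁻ couple has the more positive E°, so it is the cathode; Sn²⁺/Sn is the anode.
The standard potential is +0.54 − (−0.14) = +0.68 V and the balanced reaction transfers n = 2 electrons.
For the overall reaction I2(s) + Sn(s) → 2 I-(aq) + Sn2+(aq), Q = [I-(aq)]^2·[Sn2+(aq)] = 9.47×10^−7, giving log Q = −6.023.
By the Nernst equation, E = +0.68 − (0.0592/2)·(−6.023) = +0.86 V.

+0.86 V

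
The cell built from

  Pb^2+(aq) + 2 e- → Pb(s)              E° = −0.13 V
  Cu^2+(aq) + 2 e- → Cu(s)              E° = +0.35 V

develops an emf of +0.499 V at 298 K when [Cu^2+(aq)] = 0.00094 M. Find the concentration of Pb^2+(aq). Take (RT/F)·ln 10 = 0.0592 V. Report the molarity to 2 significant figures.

0.00021 M

With Cu²⁺/Cu at the cathode and Pb²⁺/Pb at the anode, E°cell = +0.35 − (−0.13) = +0.48 V (n = 2).
Since E = E° − (0.0592/n)·log Q, log Q = n(E° − E)/0.0592 = −0.642.
The balanced reaction is Cu^2+(aq) + Pb(s) → Cu(s) + Pb^2+(aq), so Q = [Pb^2+(aq)] / [Cu^2+(aq)].
Solving for the unknown gives log [Pb^2+(aq)] = −3.669, so [Pb^2+(aq)] ≈ 0.00021 M.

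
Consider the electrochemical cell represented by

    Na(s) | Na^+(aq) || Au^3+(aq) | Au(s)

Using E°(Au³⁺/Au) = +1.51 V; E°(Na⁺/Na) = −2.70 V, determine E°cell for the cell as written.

+4.21 V

By convention the left-hand electrode in cell notation is the anode (oxidation) and the right-hand electrode is the cathode (reduction).
E°cell = E°(right) − E°(left) = +1.51 − (−2.70) = +4.21 V.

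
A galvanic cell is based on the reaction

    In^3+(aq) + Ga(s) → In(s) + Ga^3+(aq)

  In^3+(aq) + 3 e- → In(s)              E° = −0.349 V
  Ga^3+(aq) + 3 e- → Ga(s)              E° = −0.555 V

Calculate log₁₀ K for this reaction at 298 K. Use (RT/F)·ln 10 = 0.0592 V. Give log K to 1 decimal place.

The In³⁺/In couple is reduced (cathode); E°cell = −0.349 − (−0.555) = +0.206 V with n = 3.
At equilibrium E = 0, so log K = nE°cell / 0.0592 = (3)(+0.206) / 0.0592 = 10.4.

log K = 10.4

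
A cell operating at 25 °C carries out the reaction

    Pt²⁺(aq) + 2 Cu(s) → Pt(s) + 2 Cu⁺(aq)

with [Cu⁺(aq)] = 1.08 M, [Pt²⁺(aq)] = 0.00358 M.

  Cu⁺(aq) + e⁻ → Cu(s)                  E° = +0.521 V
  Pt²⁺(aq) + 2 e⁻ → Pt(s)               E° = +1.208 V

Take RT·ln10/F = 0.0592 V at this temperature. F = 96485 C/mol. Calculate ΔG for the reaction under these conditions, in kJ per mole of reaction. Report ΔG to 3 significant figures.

−118 kJ/mol

E°cell = +1.208 − (+0.521) = +0.687 V; the balanced reaction transfers n = 2 electrons.
Here Q = [Cu⁺(aq)]^2 / [Pt²⁺(aq)] = 326 (log Q = 2.513), giving E = +0.687 − (0.0592/2)·(2.513) = +0.6126 V.
Then ΔG = −nFE = −2 × 96485 × +0.6126 J/mol = −118 kJ/mol.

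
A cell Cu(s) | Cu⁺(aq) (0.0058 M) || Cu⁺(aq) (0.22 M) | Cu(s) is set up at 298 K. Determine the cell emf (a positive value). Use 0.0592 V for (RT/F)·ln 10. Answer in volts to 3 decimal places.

For a concentration cell E°cell = 0, since both electrodes use the same couple.
The compartment with the higher Cu⁺(aq) concentration (0.22 M) acts as the cathode; ions are reduced there and produced at the dilute (0.0058 M) anode.
With n = 1, Ecell = −(0.0592/1)·log([dilute]/[conc]) = −(0.0592/1)·log(0.0058/0.22) = +0.093 V.

0.093 V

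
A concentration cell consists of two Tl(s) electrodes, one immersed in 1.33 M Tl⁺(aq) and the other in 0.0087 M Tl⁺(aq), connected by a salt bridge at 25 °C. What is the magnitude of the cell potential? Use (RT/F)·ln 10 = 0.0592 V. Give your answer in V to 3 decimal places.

0.129 V

For a concentration cell E°cell = 0, since both electrodes use the same couple.
The compartment with the higher Tl⁺(aq) concentration (1.33 M) acts as the cathode; ions are reduced there and produced at the dilute (0.0087 M) anode.
With n = 1, Ecell = −(0.0592/1)·log([dilute]/[conc]) = −(0.0592/1)·log(0.0087/1.33) = +0.129 V.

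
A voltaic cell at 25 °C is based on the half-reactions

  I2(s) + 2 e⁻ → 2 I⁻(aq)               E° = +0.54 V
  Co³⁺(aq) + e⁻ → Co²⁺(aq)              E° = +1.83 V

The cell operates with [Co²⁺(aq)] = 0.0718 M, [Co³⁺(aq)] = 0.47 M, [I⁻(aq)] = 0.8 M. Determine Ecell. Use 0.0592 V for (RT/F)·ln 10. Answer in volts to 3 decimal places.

Since E°(Co³⁺/Co²⁺) > E°(I₂/I⁻), Co³⁺/Co²⁺ serves as the cathode.
E°cell = E°cat − E°an = +1.83 − (+0.54) = +1.29 V; n = 2.
For the overall reaction 2 Co³⁺(aq) + 2 I⁻(aq) → 2 Co²⁺(aq) + I2(s), Q = [Co²⁺(aq)]^2 / ([Co³⁺(aq)]^2·[I⁻(aq)]^2) = 0.0365, giving log Q = −1.438.
By the Nernst equation, E = +1.29 − (0.0592/2)·(−1.438) = +1.333 V.

+1.333 V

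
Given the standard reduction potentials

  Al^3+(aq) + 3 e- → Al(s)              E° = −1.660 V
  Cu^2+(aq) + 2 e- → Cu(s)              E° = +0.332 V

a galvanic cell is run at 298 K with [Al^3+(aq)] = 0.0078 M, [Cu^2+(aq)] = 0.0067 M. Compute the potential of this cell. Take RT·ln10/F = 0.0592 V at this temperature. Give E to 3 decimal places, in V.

Since E°(Cu²⁺/Cu) > E°(Al³⁺/Al), Cu²⁺/Cu serves as the cathode.
E°cell = +0.332 − (−1.660) = +1.992 V, with n = 6 electrons transferred.
The balanced reaction is 3 Cu^2+(aq) + 2 Al(s) → 3 Cu(s) + 2 Al^3+(aq), so Q = [Al^3+(aq)]^2 / [Cu^2+(aq)]^3 = 202 and log Q = 2.306.
E = E° − (0.0592/n)·log Q = +1.992 − (0.0592/6)(2.306) = +1.969 V.

+1.969 V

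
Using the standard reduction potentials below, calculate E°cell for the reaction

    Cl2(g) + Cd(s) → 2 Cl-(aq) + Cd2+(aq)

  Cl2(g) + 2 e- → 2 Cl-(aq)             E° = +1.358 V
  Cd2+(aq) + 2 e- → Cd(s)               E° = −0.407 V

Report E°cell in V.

+1.765 V

Cl2(g) gains electrons, so the Cl₂/Cl⁻ couple is the cathode; the Cd²⁺/Cd couple is the anode.
E°cell = E°(cathode) − E°(anode) = +1.358 − (−0.407) = +1.765 V.
The positive value indicates the reaction is spontaneous as written.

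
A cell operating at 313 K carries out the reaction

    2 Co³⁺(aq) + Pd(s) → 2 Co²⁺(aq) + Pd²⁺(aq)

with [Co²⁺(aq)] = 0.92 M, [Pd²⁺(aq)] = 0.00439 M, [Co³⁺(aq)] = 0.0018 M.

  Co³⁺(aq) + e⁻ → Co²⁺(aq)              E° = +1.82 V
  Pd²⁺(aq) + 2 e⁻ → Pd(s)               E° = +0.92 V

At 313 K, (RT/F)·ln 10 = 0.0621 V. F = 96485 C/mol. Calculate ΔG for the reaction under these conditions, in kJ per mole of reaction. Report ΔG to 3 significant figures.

−155 kJ/mol

E°cell = +1.82 − (+0.92) = +0.90 V; the balanced reaction transfers n = 2 electrons.
Q = ([Co²⁺(aq)]^2·[Pd²⁺(aq)]) / [Co³⁺(aq)]^2 = 1.15×10^3, so log Q = 3.059 and E = +0.90 − (0.0621/2)(3.059) = +0.8050 V.
ΔG = −nFE = −(2)(96485)(+0.8050) J/mol = −155 kJ/mol.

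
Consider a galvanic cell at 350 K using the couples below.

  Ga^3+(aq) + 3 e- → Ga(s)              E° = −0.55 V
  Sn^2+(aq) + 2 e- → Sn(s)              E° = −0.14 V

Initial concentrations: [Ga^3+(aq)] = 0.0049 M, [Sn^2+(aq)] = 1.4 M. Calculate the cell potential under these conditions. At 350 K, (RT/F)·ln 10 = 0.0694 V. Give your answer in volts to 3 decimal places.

Sn²⁺/Sn is reduced (cathode, E° = −0.14 V) and Ga³⁺/Ga is oxidized (anode).
E°cell = −0.14 − (−0.55) = +0.41 V, with n = 6 electrons transferred.
The balanced reaction is 3 Sn^2+(aq) + 2 Ga(s) → 3 Sn(s) + 2 Ga^3+(aq), so Q = [Ga^3+(aq)]^2 / [Sn^2+(aq)]^3 = 8.75×10^−6 and log Q = −5.058.
By the Nernst equation, E = +0.41 − (0.0694/6)·(−5.058) = +0.469 V.

+0.469 V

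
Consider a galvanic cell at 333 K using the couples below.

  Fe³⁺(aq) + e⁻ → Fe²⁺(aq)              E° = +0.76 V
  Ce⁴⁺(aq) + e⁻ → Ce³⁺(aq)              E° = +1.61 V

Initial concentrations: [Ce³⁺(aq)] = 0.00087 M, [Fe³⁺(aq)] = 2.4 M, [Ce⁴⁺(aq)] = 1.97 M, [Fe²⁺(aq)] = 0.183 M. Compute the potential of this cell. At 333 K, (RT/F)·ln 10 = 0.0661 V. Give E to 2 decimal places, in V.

+1.00 V

Ce⁴⁺/Ce³⁺ is reduced (cathode, E° = +1.61 V) and Fe³⁺/Fe²⁺ is oxidized (anode).
E°cell = E°cat − E°an = +1.61 − (+0.76) = +0.85 V; n = 1.
The balanced reaction is Ce⁴⁺(aq) + Fe²⁺(aq) → Ce³⁺(aq) + Fe³⁺(aq), so Q = ([Ce³⁺(aq)]·[Fe³⁺(aq)]) / ([Ce⁴⁺(aq)]·[Fe²⁺(aq)]) = 0.00579 and log Q = −2.237.
By the Nernst equation, E = +0.85 − (0.0661/1)·(−2.237) = +1.00 V.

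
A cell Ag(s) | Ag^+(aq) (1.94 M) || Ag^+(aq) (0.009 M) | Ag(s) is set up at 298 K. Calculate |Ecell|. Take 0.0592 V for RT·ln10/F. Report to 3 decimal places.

For a concentration cell E°cell = 0, since both electrodes use the same couple.
The compartment with the higher Ag^+(aq) concentration (1.94 M) acts as the cathode; ions are reduced there and produced at the dilute (0.009 M) anode.
With n = 1, Ecell = −(0.0592/1)·log([dilute]/[conc]) = −(0.0592/1)·log(0.009/1.94) = +0.138 V.

0.138 V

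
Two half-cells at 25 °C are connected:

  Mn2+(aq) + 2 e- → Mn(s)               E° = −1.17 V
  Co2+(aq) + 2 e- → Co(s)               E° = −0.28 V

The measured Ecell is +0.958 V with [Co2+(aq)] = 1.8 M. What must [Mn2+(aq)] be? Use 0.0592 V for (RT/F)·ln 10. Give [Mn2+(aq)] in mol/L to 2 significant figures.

0.0091 M

Co²⁺/Co is the cathode (higher E°); E°cell = −0.28 − (−1.17) = +0.89 V with n = 2.
Rearranging E = E° − (0.0592/n)·log Q gives log Q = 2(+0.89 − (+0.958))/0.0592 = −2.297.
For Co2+(aq) + Mn(s) → Co(s) + Mn2+(aq), the reaction quotient is Q = [Mn2+(aq)] / [Co2+(aq)].
Substituting the known concentrations and solving, log [Mn2+(aq)] = −2.042 and [Mn2+(aq)] = 0.0091 M.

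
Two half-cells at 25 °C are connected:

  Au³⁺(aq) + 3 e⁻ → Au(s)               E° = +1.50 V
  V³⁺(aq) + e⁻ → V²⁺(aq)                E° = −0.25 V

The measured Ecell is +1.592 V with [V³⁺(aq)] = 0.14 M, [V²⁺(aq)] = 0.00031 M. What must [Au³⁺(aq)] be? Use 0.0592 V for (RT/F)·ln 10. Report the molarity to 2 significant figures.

The Au³⁺/Au couple has the larger reduction potential, so it is the cathode: E°cell = +1.50 − (−0.25) = +1.75 V and n = 3.
From the Nernst equation, log Q = n(E° − E)/0.0592 = 3·(+1.75 − (+1.592))/0.0592 = 8.007.
The balanced reaction is Au³⁺(aq) + 3 V²⁺(aq) → Au(s) + 3 V³⁺(aq), so Q = [V³⁺(aq)]^3 / ([Au³⁺(aq)]·[V²⁺(aq)]^3).
Substituting the known concentrations and solving, log [Au³⁺(aq)] = −0.043 and [Au³⁺(aq)] = 0.91 M.

0.91 M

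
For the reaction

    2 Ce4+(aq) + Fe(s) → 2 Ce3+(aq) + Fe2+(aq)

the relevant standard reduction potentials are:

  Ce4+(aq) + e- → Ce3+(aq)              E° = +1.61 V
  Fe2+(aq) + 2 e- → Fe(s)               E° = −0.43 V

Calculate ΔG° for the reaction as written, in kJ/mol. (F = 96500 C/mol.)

In the reaction as written Ce4+(aq) is reduced, so the Ce⁴⁺/Ce³⁺ couple is the cathode and Fe²⁺/Fe is the anode.
E°cell = +1.61 − (−0.43) = +2.04 V; balancing electrons gives n = 2.
ΔG° = −nFE°cell = −(2)(96500)(+2.04) J/mol = −394 kJ/mol.

−394 kJ/mol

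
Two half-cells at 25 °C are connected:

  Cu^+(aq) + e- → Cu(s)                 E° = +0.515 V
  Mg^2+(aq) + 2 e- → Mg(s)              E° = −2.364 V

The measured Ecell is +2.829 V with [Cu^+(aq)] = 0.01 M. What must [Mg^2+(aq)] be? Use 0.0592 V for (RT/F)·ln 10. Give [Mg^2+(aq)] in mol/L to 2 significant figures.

0.0049 M

Cu⁺/Cu is the cathode (higher E°); E°cell = +0.515 − (−2.364) = +2.879 V with n = 2.
Rearranging E = E° − (0.0592/n)·log Q gives log Q = 2(+2.879 − (+2.829))/0.0592 = 1.689.
The balanced reaction is 2 Cu^+(aq) + Mg(s) → 2 Cu(s) + Mg^2+(aq), so Q = [Mg^2+(aq)] / [Cu^+(aq)]^2.
Isolating [Mg^2+(aq)] in Q = 10^{1.689} yields log [Mg^2+(aq)] = −2.311, i.e. 0.0049 M.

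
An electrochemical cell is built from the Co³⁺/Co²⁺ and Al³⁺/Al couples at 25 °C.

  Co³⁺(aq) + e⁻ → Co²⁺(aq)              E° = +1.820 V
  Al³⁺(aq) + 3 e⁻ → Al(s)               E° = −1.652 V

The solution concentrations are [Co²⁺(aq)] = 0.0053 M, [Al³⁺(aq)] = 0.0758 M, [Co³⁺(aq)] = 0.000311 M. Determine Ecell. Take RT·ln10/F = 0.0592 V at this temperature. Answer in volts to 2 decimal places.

+3.42 V

Since E°(Co³⁺/Co²⁺) > E°(Al³⁺/Al), Co³⁺/Co²⁺ serves as the cathode.
E°cell = +1.820 − (−1.652) = +3.472 V, with n = 3 electrons transferred.
For the overall reaction 3 Co³⁺(aq) + Al(s) → 3 Co²⁺(aq) + Al³⁺(aq), Q = ([Co²⁺(aq)]^3·[Al³⁺(aq)]) / [Co³⁺(aq)]^3 = 375, giving log Q = 2.574.
E = E° − (0.0592/n)·log Q = +3.472 − (0.0592/3)(2.574) = +3.42 V.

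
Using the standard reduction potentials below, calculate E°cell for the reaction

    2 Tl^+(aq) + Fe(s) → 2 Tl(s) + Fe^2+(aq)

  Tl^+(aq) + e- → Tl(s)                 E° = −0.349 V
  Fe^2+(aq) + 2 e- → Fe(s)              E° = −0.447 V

In the reaction as written, Tl^+(aq) is reduced (cathode) and Fe^2+(aq) is produced by oxidation at the anode.
E°cell = E°(cathode) − E°(anode) = −0.349 − (−0.447) = +0.098 V.
The positive value indicates the reaction is spontaneous as written.

+0.098 V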